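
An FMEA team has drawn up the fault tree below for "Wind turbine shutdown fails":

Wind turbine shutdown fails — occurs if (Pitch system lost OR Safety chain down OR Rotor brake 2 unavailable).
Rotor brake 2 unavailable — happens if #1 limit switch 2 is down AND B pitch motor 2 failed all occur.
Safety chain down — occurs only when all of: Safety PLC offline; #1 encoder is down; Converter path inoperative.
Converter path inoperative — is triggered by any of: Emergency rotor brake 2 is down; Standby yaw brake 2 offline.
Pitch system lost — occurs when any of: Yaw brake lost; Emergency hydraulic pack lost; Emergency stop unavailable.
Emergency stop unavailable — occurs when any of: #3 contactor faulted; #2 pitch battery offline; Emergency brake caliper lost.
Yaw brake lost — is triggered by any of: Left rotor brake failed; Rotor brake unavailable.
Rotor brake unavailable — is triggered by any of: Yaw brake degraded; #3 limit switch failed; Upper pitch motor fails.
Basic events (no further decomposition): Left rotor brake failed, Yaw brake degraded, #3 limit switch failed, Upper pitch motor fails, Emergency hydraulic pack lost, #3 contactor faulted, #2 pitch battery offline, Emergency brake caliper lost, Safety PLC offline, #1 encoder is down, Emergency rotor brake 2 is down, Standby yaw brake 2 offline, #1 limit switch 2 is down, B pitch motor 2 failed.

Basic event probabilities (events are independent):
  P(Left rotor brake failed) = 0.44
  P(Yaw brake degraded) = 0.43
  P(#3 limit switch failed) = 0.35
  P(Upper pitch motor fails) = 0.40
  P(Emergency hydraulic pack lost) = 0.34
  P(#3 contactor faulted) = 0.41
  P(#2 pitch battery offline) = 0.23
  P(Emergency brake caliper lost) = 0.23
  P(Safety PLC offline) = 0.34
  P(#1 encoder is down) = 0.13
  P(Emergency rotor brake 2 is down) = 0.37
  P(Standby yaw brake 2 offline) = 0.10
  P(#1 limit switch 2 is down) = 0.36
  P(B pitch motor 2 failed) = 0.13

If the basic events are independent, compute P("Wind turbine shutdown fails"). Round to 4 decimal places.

P(Rotor brake unavailable) [OR] = 1 − (1−0.43) × (1−0.35) × (1−0.40) = 0.777700
P(Yaw brake lost) [OR] = 1 − (1−0.44) × (1−0.777700) = 0.875512
P(Emergency stop unavailable) [OR] = 1 − (1−0.41) × (1−0.23) × (1−0.23) = 0.650189
P(Pitch system lost) [OR] = 1 − (1−0.875512) × (1−0.34) × (1−0.650189) = 0.971259
P(Converter path inoperative) [OR] = 1 − (1−0.37) × (1−0.10) = 0.433000
P(Safety chain down) [AND] = 0.34 × 0.13 × 0.433000 = 0.019139
P(Rotor brake 2 unavailable) [AND] = 0.36 × 0.13 = 0.046800
P(Wind turbine shutdown fails) [OR] = 1 − (1−0.971259) × (1−0.019139) × (1−0.046800) = 0.973128
Rounded to 4 decimal places: P(Wind turbine shutdown fails) ≈ 0.9731.

0.9731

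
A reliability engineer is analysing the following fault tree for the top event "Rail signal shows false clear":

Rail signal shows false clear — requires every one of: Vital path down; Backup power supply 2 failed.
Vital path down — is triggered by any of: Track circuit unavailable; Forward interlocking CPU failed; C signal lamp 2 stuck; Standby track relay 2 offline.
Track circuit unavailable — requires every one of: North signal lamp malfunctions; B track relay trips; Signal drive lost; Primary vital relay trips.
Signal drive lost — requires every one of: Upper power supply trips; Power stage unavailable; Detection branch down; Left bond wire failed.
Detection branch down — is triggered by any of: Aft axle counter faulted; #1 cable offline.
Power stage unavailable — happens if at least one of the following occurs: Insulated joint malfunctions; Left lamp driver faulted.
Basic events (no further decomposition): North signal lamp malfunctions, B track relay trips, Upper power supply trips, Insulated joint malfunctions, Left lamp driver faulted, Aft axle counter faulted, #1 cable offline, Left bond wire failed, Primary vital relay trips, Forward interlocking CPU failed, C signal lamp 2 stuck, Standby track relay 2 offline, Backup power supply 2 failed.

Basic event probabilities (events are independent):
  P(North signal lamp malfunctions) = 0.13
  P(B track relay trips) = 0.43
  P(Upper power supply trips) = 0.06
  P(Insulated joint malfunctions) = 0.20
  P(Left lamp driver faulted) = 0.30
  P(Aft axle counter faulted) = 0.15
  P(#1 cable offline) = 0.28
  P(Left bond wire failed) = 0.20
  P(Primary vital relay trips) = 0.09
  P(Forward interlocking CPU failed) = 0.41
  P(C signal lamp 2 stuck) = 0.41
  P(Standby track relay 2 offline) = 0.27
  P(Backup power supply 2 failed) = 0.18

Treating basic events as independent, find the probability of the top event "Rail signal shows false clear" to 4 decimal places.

P(Power stage unavailable) [OR] = 1 − (1−0.20) × (1−0.30) = 0.440000
P(Detection branch down) [OR] = 1 − (1−0.15) × (1−0.28) = 0.388000
P(Signal drive lost) [AND] = 0.06 × 0.440000 × 0.388000 × 0.20 = 0.002049
P(Track circuit unavailable) [AND] = 0.13 × 0.43 × 0.002049 × 0.09 = 0.000010
P(Vital path down) [OR] = 1 − (1−0.000010) × (1−0.41) × (1−0.41) × (1−0.27) = 0.745890
P(Rail signal shows false clear) [AND] = 0.745890 × 0.18 = 0.134260
Rounded to 4 decimal places: P(Rail signal shows false clear) ≈ 0.1343.

0.1343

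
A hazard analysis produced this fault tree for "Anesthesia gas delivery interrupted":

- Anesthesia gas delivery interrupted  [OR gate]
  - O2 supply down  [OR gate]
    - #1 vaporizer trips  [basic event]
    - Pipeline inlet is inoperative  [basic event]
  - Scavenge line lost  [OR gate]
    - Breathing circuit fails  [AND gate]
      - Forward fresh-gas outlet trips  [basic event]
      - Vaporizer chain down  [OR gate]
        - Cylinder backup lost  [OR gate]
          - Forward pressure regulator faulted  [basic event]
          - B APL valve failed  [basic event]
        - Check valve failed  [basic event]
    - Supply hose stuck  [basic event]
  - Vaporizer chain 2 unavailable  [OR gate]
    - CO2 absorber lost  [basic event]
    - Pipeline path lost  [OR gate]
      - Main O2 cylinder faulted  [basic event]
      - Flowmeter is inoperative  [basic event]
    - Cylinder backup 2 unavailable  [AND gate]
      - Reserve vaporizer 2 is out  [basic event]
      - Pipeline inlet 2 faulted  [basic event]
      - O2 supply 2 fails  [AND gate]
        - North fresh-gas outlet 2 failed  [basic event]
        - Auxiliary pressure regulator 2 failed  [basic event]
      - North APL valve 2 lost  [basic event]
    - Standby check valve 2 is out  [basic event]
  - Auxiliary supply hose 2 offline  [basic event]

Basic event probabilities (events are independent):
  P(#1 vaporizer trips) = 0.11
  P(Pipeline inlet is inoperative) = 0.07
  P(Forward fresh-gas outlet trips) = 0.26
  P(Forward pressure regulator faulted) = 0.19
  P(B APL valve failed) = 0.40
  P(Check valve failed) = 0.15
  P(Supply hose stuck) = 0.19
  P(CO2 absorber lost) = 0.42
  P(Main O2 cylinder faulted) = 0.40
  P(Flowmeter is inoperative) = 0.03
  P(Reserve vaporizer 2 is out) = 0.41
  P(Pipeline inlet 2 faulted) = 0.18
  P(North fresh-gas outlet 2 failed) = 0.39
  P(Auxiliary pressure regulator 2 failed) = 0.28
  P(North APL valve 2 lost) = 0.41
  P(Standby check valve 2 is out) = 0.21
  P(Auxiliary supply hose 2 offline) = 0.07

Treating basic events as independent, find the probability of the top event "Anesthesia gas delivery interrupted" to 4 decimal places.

0.8596

P(O2 supply down) [OR] = 1 − (1−0.11) × (1−0.07) = 0.172300
P(Cylinder backup lost) [OR] = 1 − (1−0.19) × (1−0.40) = 0.514000
P(Vaporizer chain down) [OR] = 1 − (1−0.514000) × (1−0.15) = 0.586900
P(Breathing circuit fails) [AND] = 0.26 × 0.586900 = 0.152594
P(Scavenge line lost) [OR] = 1 − (1−0.152594) × (1−0.19) = 0.313601
P(Pipeline path lost) [OR] = 1 − (1−0.40) × (1−0.03) = 0.418000
P(O2 supply 2 fails) [AND] = 0.39 × 0.28 = 0.109200
P(Cylinder backup 2 unavailable) [AND] = 0.41 × 0.18 × 0.109200 × 0.41 = 0.003304
P(Vaporizer chain 2 unavailable) [OR] = 1 − (1−0.42) × (1−0.418000) × (1−0.003304) × (1−0.21) = 0.734209
P(Anesthesia gas delivery interrupted) [OR] = 1 − (1−0.172300) × (1−0.313601) × (1−0.734209) × (1−0.07) = 0.859566
Rounded to 4 decimal places: P(Anesthesia gas delivery interrupted) ≈ 0.8596.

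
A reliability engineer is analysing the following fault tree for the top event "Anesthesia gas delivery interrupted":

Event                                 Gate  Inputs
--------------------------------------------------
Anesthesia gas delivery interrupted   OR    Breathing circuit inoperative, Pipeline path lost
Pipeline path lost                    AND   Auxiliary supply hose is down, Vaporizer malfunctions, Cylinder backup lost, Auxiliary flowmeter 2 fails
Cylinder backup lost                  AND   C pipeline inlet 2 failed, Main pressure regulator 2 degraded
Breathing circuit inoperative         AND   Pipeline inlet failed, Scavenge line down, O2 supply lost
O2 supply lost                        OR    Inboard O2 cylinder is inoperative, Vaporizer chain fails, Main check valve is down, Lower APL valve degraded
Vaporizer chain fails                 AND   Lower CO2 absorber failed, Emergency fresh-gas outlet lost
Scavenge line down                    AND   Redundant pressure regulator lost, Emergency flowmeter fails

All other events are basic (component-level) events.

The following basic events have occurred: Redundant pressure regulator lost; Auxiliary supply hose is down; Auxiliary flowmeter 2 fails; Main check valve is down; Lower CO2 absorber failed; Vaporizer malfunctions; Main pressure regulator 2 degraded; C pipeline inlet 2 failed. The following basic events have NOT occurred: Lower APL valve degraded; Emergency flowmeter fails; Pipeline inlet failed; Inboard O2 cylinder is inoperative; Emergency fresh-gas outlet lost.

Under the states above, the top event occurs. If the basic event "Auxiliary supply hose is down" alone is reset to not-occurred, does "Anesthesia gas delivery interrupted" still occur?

No

Counterfactual: set "Auxiliary supply hose is down" to not occurred.
Scavenge line down [AND]: Redundant pressure regulator lost=occurs, Emergency flowmeter fails=not → not all inputs occur → does not occur.
Vaporizer chain fails [AND]: Lower CO2 absorber failed=occurs, Emergency fresh-gas outlet lost=not → not all inputs occur → does not occur.
O2 supply lost [OR]: Inboard O2 cylinder is inoperative=not, Vaporizer chain fails=not, Main check valve is down=occurs, Lower APL valve degraded=not → at least one input occurs → occurs.
Breathing circuit inoperative [AND]: Pipeline inlet failed=not, Scavenge line down=not, O2 supply lost=occurs → not all inputs occur → does not occur.
Cylinder backup lost [AND]: C pipeline inlet 2 failed=occurs, Main pressure regulator 2 degraded=occurs → all inputs occur → occurs.
Pipeline path lost [AND]: Auxiliary supply hose is down=not, Vaporizer malfunctions=occurs, Cylinder backup lost=occurs, Auxiliary flowmeter 2 fails=occurs → not all inputs occur → does not occur.
Anesthesia gas delivery interrupted [OR]: Breathing circuit inoperative=not, Pipeline path lost=not → no input occurs → does not occur.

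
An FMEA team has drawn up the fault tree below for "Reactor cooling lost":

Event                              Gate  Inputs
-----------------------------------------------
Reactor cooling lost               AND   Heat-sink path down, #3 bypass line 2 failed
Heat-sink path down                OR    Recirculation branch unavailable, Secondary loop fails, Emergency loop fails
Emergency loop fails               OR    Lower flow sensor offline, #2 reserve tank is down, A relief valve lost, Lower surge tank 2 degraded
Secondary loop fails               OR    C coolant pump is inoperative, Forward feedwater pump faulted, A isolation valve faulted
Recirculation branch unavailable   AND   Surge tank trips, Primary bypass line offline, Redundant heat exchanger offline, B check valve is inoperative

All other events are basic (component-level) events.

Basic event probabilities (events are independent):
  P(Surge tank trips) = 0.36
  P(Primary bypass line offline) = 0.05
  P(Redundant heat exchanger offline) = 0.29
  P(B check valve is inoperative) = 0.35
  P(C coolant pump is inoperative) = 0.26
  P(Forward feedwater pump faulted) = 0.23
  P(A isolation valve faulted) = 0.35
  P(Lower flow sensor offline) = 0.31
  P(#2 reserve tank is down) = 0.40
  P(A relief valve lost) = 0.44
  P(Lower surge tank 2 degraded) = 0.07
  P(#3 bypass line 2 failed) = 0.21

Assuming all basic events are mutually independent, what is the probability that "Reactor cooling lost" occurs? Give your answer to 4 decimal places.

P(Recirculation branch unavailable) [AND] = 0.36 × 0.05 × 0.29 × 0.35 = 0.001827
P(Secondary loop fails) [OR] = 1 − (1−0.26) × (1−0.23) × (1−0.35) = 0.629630
P(Emergency loop fails) [OR] = 1 − (1−0.31) × (1−0.40) × (1−0.44) × (1−0.07) = 0.784389
P(Heat-sink path down) [OR] = 1 − (1−0.001827) × (1−0.629630) × (1−0.784389) = 0.920290
P(Reactor cooling lost) [AND] = 0.920290 × 0.21 = 0.193261
Rounded to 4 decimal places: P(Reactor cooling lost) ≈ 0.1933.

0.1933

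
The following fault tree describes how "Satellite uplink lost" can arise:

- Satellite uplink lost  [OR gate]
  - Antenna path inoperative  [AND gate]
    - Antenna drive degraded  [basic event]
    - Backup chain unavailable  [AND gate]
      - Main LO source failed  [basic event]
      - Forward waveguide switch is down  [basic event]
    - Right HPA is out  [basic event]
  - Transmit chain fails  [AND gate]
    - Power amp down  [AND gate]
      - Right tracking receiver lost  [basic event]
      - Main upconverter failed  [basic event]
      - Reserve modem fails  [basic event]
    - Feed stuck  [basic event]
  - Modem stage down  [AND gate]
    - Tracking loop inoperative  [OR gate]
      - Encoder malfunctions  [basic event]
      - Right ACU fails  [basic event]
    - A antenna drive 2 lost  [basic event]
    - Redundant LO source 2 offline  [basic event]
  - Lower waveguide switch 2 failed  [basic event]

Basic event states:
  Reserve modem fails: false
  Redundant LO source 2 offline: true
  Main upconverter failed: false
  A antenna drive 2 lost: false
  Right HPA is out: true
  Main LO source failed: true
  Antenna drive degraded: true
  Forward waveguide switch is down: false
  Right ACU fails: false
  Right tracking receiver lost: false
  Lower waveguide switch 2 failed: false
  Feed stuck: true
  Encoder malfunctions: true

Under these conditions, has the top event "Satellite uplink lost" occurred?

Backup chain unavailable [AND]: Main LO source failed=occurs, Forward waveguide switch is down=not → not all inputs occur → does not occur.
Antenna path inoperative [AND]: Antenna drive degraded=occurs, Backup chain unavailable=not, Right HPA is out=occurs → not all inputs occur → does not occur.
Power amp down [AND]: Right tracking receiver lost=not, Main upconverter failed=not, Reserve modem fails=not → not all inputs occur → does not occur.
Transmit chain fails [AND]: Power amp down=not, Feed stuck=occurs → not all inputs occur → does not occur.
Tracking loop inoperative [OR]: Encoder malfunctions=occurs, Right ACU fails=not → at least one input occurs → occurs.
Modem stage down [AND]: Tracking loop inoperative=occurs, A antenna drive 2 lost=not, Redundant LO source 2 offline=occurs → not all inputs occur → does not occur.
Satellite uplink lost [OR]: Antenna path inoperative=not, Transmit chain fails=not, Modem stage down=not, Lower waveguide switch 2 failed=not → no input occurs → does not occur.

No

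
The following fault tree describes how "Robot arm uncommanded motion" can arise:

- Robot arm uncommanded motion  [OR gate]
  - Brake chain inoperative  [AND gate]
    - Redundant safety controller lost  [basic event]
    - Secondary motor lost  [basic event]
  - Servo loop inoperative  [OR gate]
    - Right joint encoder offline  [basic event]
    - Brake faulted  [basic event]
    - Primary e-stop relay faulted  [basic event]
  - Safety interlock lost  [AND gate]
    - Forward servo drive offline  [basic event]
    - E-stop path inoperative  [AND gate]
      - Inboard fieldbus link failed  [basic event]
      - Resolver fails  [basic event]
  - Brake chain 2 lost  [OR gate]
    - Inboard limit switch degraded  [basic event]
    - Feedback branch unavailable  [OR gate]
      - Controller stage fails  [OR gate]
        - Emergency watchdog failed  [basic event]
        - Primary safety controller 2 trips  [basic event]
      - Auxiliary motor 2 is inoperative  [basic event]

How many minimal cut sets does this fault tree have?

9

Brake chain inoperative [AND]: one cut set from each child combined → 1 × 1 = 1 cut set(s).
Servo loop inoperative [OR]: union of children's cut sets → 3 cut set(s).
E-stop path inoperative [AND]: one cut set from each child combined → 1 × 1 = 1 cut set(s).
Safety interlock lost [AND]: one cut set from each child combined → 1 × 1 = 1 cut set(s).
Controller stage fails [OR]: union of children's cut sets → 2 cut set(s).
Feedback branch unavailable [OR]: union of children's cut sets → 3 cut set(s).
Brake chain 2 lost [OR]: union of children's cut sets → 4 cut set(s).
Robot arm uncommanded motion [OR]: union of children's cut sets → 9 cut set(s).
Minimal cut sets: {Redundant safety controller lost, Secondary motor lost}; {Right joint encoder offline}; {Brake faulted}; {Primary e-stop relay faulted}; {Forward servo drive offline, Inboard fieldbus link failed, Resolver fails}; {Inboard limit switch degraded}; {Emergency watchdog failed}; {Primary safety controller 2 trips}; {Auxiliary motor 2 is inoperative}.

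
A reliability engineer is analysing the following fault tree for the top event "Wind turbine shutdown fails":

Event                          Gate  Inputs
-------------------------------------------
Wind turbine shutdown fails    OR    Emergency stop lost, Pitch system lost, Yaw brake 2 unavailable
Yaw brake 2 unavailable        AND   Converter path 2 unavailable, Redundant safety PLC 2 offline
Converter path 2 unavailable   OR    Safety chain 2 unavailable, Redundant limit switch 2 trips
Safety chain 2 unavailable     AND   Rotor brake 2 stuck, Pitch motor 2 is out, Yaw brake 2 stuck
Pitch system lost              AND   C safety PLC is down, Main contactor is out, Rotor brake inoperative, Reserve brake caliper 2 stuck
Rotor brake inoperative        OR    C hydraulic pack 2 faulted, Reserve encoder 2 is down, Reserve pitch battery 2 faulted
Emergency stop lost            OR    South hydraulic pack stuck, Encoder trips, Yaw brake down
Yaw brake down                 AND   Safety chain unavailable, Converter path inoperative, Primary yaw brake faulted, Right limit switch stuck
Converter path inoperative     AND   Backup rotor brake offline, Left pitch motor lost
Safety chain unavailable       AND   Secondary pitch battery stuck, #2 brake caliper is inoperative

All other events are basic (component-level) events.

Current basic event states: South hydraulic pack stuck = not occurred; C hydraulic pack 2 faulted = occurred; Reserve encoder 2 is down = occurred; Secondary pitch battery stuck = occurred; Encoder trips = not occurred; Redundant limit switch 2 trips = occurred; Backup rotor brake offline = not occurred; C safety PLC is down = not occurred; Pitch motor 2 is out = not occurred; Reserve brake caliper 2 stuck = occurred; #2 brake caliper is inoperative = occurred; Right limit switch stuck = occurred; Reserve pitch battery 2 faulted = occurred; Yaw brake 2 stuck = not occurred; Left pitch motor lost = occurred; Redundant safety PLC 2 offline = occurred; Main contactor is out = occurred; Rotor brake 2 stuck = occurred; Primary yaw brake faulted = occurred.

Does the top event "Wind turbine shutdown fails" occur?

Yes

Safety chain unavailable [AND]: Secondary pitch battery stuck=occurs, #2 brake caliper is inoperative=occurs → all inputs occur → occurs.
Converter path inoperative [AND]: Backup rotor brake offline=not, Left pitch motor lost=occurs → not all inputs occur → does not occur.
Yaw brake down [AND]: Safety chain unavailable=occurs, Converter path inoperative=not, Primary yaw brake faulted=occurs, Right limit switch stuck=occurs → not all inputs occur → does not occur.
Emergency stop lost [OR]: South hydraulic pack stuck=not, Encoder trips=not, Yaw brake down=not → no input occurs → does not occur.
Rotor brake inoperative [OR]: C hydraulic pack 2 faulted=occurs, Reserve encoder 2 is down=occurs, Reserve pitch battery 2 faulted=occurs → at least one input occurs → occurs.
Pitch system lost [AND]: C safety PLC is down=not, Main contactor is out=occurs, Rotor brake inoperative=occurs, Reserve brake caliper 2 stuck=occurs → not all inputs occur → does not occur.
Safety chain 2 unavailable [AND]: Rotor brake 2 stuck=occurs, Pitch motor 2 is out=not, Yaw brake 2 stuck=not → not all inputs occur → does not occur.
Converter path 2 unavailable [OR]: Safety chain 2 unavailable=not, Redundant limit switch 2 trips=occurs → at least one input occurs → occurs.
Yaw brake 2 unavailable [AND]: Converter path 2 unavailable=occurs, Redundant safety PLC 2 offline=occurs → all inputs occur → occurs.
Wind turbine shutdown fails [OR]: Emergency stop lost=not, Pitch system lost=not, Yaw brake 2 unavailable=occurs → at least one input occurs → occurs.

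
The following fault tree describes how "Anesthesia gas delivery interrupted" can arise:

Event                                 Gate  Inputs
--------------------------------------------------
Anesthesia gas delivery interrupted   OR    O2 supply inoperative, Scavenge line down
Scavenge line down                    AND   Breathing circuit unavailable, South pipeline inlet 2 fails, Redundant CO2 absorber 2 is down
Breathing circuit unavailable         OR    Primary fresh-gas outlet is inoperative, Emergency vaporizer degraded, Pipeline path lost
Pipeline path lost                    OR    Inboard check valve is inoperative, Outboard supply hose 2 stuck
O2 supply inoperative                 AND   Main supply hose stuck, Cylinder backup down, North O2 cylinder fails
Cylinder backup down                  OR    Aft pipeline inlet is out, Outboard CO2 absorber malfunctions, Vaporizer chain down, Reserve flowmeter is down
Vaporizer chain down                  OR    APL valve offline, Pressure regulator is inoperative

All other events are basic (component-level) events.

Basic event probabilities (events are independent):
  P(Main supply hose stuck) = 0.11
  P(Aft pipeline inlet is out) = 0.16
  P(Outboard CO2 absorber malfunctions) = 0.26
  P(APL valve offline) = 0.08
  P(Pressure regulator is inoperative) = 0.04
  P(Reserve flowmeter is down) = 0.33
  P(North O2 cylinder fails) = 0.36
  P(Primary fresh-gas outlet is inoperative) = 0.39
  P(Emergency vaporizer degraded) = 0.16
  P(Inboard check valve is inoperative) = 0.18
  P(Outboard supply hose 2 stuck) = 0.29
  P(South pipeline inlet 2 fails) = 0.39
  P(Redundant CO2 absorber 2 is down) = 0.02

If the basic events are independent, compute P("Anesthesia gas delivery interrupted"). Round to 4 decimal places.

0.0304

P(Vaporizer chain down) [OR] = 1 − (1−0.08) × (1−0.04) = 0.116800
P(Cylinder backup down) [OR] = 1 − (1−0.16) × (1−0.26) × (1−0.116800) × (1−0.33) = 0.632172
P(O2 supply inoperative) [AND] = 0.11 × 0.632172 × 0.36 = 0.025034
P(Pipeline path lost) [OR] = 1 − (1−0.18) × (1−0.29) = 0.417800
P(Breathing circuit unavailable) [OR] = 1 − (1−0.39) × (1−0.16) × (1−0.417800) = 0.701681
P(Scavenge line down) [AND] = 0.701681 × 0.39 × 0.02 = 0.005473
P(Anesthesia gas delivery interrupted) [OR] = 1 − (1−0.025034) × (1−0.005473) = 0.030370
Rounded to 4 decimal places: P(Anesthesia gas delivery interrupted) ≈ 0.0304.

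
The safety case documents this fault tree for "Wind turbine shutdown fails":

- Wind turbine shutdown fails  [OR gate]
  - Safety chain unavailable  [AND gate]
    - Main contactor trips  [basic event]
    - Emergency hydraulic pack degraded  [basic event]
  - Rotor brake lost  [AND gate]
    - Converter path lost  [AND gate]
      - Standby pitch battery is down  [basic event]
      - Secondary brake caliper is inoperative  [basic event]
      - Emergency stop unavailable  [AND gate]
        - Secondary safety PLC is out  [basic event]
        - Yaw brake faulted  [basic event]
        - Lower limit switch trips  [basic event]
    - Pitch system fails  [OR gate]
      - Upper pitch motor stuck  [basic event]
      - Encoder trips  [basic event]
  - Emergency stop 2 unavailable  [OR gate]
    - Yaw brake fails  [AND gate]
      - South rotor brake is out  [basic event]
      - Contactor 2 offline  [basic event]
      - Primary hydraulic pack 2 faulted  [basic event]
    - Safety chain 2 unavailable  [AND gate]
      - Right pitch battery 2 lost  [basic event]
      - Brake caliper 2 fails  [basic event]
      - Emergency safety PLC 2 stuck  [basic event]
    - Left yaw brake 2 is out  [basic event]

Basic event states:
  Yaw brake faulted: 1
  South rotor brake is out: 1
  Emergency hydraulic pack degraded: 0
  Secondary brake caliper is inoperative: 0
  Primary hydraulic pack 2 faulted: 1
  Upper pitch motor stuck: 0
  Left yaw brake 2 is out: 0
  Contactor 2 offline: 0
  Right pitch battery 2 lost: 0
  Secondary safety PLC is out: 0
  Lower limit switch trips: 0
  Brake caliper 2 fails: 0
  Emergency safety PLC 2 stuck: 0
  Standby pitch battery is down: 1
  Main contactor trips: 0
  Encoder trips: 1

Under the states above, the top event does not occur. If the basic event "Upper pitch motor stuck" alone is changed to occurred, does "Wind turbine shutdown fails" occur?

No

Counterfactual: set "Upper pitch motor stuck" to occurred.
Safety chain unavailable [AND]: Main contactor trips=not, Emergency hydraulic pack degraded=not → not all inputs occur → does not occur.
Emergency stop unavailable [AND]: Secondary safety PLC is out=not, Yaw brake faulted=occurs, Lower limit switch trips=not → not all inputs occur → does not occur.
Converter path lost [AND]: Standby pitch battery is down=occurs, Secondary brake caliper is inoperative=not, Emergency stop unavailable=not → not all inputs occur → does not occur.
Pitch system fails [OR]: Upper pitch motor stuck=occurs, Encoder trips=occurs → at least one input occurs → occurs.
Rotor brake lost [AND]: Converter path lost=not, Pitch system fails=occurs → not all inputs occur → does not occur.
Yaw brake fails [AND]: South rotor brake is out=occurs, Contactor 2 offline=not, Primary hydraulic pack 2 faulted=occurs → not all inputs occur → does not occur.
Safety chain 2 unavailable [AND]: Right pitch battery 2 lost=not, Brake caliper 2 fails=not, Emergency safety PLC 2 stuck=not → not all inputs occur → does not occur.
Emergency stop 2 unavailable [OR]: Yaw brake fails=not, Safety chain 2 unavailable=not, Left yaw brake 2 is out=not → no input occurs → does not occur.
Wind turbine shutdown fails [OR]: Safety chain unavailable=not, Rotor brake lost=not, Emergency stop 2 unavailable=not → no input occurs → does not occur.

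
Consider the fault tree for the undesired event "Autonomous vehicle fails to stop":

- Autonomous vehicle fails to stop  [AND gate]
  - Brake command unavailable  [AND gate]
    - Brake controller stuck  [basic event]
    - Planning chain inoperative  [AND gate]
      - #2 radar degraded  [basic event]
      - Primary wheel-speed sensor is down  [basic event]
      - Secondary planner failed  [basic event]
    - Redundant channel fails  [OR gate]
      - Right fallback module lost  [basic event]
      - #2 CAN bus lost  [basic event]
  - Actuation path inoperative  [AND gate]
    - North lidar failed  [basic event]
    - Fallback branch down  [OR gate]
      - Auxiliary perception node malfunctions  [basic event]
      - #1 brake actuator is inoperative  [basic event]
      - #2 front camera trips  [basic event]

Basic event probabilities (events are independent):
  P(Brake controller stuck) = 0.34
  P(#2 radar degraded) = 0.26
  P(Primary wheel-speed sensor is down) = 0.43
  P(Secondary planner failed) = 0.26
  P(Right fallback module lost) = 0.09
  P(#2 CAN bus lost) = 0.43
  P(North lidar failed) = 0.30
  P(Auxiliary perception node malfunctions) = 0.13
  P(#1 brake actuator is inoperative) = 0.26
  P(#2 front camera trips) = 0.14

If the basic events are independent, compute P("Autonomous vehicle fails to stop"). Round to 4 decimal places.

P(Planning chain inoperative) [AND] = 0.26 × 0.43 × 0.26 = 0.029068
P(Redundant channel fails) [OR] = 1 − (1−0.09) × (1−0.43) = 0.481300
P(Brake command unavailable) [AND] = 0.34 × 0.029068 × 0.481300 = 0.004757
P(Fallback branch down) [OR] = 1 − (1−0.13) × (1−0.26) × (1−0.14) = 0.446332
P(Actuation path inoperative) [AND] = 0.30 × 0.446332 = 0.133900
P(Autonomous vehicle fails to stop) [AND] = 0.004757 × 0.133900 = 0.000637
Rounded to 4 decimal places: P(Autonomous vehicle fails to stop) ≈ 0.0006.

0.0006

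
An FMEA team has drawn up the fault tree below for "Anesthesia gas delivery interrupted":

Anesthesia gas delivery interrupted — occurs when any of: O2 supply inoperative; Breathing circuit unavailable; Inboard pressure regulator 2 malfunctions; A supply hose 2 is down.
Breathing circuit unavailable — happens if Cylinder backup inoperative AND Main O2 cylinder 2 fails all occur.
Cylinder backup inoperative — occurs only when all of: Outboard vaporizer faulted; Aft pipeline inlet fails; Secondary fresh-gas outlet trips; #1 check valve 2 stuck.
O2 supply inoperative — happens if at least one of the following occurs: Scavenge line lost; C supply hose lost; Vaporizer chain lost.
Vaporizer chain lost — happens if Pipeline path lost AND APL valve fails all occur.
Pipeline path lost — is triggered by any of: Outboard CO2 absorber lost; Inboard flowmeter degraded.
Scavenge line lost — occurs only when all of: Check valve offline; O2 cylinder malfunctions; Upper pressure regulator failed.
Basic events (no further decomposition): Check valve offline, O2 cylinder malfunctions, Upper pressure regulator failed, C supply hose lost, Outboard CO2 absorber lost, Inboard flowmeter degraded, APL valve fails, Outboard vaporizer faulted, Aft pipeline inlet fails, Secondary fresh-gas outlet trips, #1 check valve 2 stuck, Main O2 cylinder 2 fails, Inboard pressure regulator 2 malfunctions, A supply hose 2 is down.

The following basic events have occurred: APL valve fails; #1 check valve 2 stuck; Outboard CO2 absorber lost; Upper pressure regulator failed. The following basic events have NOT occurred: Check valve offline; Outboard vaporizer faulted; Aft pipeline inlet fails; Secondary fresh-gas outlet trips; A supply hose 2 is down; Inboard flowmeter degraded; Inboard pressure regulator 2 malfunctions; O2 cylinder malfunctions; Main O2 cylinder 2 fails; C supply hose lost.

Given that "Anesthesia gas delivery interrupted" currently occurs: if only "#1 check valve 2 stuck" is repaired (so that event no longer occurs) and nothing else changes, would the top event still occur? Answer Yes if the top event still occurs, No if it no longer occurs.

Yes

Counterfactual: set "#1 check valve 2 stuck" to not occurred.
Scavenge line lost [AND]: Check valve offline=not, O2 cylinder malfunctions=not, Upper pressure regulator failed=occurs → not all inputs occur → does not occur.
Pipeline path lost [OR]: Outboard CO2 absorber lost=occurs, Inboard flowmeter degraded=not → at least one input occurs → occurs.
Vaporizer chain lost [AND]: Pipeline path lost=occurs, APL valve fails=occurs → all inputs occur → occurs.
O2 supply inoperative [OR]: Scavenge line lost=not, C supply hose lost=not, Vaporizer chain lost=occurs → at least one input occurs → occurs.
Cylinder backup inoperative [AND]: Outboard vaporizer faulted=not, Aft pipeline inlet fails=not, Secondary fresh-gas outlet trips=not, #1 check valve 2 stuck=not → not all inputs occur → does not occur.
Breathing circuit unavailable [AND]: Cylinder backup inoperative=not, Main O2 cylinder 2 fails=not → not all inputs occur → does not occur.
Anesthesia gas delivery interrupted [OR]: O2 supply inoperative=occurs, Breathing circuit unavailable=not, Inboard pressure regulator 2 malfunctions=not, A supply hose 2 is down=not → at least one input occurs → occurs.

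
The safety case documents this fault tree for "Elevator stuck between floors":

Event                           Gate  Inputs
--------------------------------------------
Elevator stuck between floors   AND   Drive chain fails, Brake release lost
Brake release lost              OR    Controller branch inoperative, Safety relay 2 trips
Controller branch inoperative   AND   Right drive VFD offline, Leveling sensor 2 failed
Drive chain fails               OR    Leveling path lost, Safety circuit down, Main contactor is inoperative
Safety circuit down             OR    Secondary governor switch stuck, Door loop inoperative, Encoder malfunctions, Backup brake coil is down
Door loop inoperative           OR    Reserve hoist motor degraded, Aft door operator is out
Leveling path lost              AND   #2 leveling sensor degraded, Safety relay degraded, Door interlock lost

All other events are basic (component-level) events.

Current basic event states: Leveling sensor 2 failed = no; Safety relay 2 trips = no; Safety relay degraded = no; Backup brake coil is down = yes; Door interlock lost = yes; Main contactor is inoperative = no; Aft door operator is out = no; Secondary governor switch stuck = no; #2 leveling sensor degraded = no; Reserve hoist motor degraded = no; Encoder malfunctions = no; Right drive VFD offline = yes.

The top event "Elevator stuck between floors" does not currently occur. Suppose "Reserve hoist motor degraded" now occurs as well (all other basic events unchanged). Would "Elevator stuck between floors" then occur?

Counterfactual: set "Reserve hoist motor degraded" to occurred.
Leveling path lost [AND]: #2 leveling sensor degraded=not, Safety relay degraded=not, Door interlock lost=occurs → not all inputs occur → does not occur.
Door loop inoperative [OR]: Reserve hoist motor degraded=occurs, Aft door operator is out=not → at least one input occurs → occurs.
Safety circuit down [OR]: Secondary governor switch stuck=not, Door loop inoperative=occurs, Encoder malfunctions=not, Backup brake coil is down=occurs → at least one input occurs → occurs.
Drive chain fails [OR]: Leveling path lost=not, Safety circuit down=occurs, Main contactor is inoperative=not → at least one input occurs → occurs.
Controller branch inoperative [AND]: Right drive VFD offline=occurs, Leveling sensor 2 failed=not → not all inputs occur → does not occur.
Brake release lost [OR]: Controller branch inoperative=not, Safety relay 2 trips=not → no input occurs → does not occur.
Elevator stuck between floors [AND]: Drive chain fails=occurs, Brake release lost=not → not all inputs occur → does not occur.

No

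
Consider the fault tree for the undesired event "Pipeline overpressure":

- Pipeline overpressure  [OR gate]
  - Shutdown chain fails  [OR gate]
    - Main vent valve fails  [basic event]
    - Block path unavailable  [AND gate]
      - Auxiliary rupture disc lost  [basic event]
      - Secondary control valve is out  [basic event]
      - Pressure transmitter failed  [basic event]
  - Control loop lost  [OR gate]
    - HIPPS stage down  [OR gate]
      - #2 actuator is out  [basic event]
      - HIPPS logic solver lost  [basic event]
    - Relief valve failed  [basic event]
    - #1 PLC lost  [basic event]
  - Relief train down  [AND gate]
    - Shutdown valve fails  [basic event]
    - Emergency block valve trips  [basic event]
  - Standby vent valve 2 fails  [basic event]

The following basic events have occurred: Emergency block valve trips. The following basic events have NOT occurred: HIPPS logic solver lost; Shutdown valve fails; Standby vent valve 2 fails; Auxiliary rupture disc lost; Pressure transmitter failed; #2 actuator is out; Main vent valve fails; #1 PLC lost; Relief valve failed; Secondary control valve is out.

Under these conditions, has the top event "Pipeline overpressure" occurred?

Block path unavailable [AND]: Auxiliary rupture disc lost=not, Secondary control valve is out=not, Pressure transmitter failed=not → not all inputs occur → does not occur.
Shutdown chain fails [OR]: Main vent valve fails=not, Block path unavailable=not → no input occurs → does not occur.
HIPPS stage down [OR]: #2 actuator is out=not, HIPPS logic solver lost=not → no input occurs → does not occur.
Control loop lost [OR]: HIPPS stage down=not, Relief valve failed=not, #1 PLC lost=not → no input occurs → does not occur.
Relief train down [AND]: Shutdown valve fails=not, Emergency block valve trips=occurs → not all inputs occur → does not occur.
Pipeline overpressure [OR]: Shutdown chain fails=not, Control loop lost=not, Relief train down=not, Standby vent valve 2 fails=not → no input occurs → does not occur.

No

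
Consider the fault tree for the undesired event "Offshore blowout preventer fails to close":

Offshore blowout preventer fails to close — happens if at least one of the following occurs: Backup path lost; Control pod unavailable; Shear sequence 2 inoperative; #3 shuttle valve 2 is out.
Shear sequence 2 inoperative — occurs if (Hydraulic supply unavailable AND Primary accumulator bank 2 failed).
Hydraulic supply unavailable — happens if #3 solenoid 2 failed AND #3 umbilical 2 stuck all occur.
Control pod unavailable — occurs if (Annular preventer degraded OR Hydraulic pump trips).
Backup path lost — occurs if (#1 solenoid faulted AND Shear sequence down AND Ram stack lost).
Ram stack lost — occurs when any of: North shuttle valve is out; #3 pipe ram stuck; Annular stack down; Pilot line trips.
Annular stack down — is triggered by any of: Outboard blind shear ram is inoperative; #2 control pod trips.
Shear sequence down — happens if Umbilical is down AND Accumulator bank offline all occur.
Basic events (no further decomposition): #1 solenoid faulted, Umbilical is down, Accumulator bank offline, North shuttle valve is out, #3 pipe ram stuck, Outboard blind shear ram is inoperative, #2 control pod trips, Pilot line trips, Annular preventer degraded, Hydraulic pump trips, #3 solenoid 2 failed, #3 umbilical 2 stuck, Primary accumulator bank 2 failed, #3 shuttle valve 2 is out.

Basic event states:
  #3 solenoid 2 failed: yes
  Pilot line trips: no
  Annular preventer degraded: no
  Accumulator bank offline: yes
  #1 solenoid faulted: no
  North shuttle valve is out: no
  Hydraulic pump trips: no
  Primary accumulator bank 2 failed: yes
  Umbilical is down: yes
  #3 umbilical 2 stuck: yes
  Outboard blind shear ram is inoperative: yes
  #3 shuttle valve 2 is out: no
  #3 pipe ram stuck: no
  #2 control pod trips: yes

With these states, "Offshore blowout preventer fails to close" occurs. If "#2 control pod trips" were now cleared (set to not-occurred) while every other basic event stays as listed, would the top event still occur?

Counterfactual: set "#2 control pod trips" to not occurred.
Shear sequence down [AND]: Umbilical is down=occurs, Accumulator bank offline=occurs → all inputs occur → occurs.
Annular stack down [OR]: Outboard blind shear ram is inoperative=occurs, #2 control pod trips=not → at least one input occurs → occurs.
Ram stack lost [OR]: North shuttle valve is out=not, #3 pipe ram stuck=not, Annular stack down=occurs, Pilot line trips=not → at least one input occurs → occurs.
Backup path lost [AND]: #1 solenoid faulted=not, Shear sequence down=occurs, Ram stack lost=occurs → not all inputs occur → does not occur.
Control pod unavailable [OR]: Annular preventer degraded=not, Hydraulic pump trips=not → no input occurs → does not occur.
Hydraulic supply unavailable [AND]: #3 solenoid 2 failed=occurs, #3 umbilical 2 stuck=occurs → all inputs occur → occurs.
Shear sequence 2 inoperative [AND]: Hydraulic supply unavailable=occurs, Primary accumulator bank 2 failed=occurs → all inputs occur → occurs.
Offshore blowout preventer fails to close [OR]: Backup path lost=not, Control pod unavailable=not, Shear sequence 2 inoperative=occurs, #3 shuttle valve 2 is out=not → at least one input occurs → occurs.

Yes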